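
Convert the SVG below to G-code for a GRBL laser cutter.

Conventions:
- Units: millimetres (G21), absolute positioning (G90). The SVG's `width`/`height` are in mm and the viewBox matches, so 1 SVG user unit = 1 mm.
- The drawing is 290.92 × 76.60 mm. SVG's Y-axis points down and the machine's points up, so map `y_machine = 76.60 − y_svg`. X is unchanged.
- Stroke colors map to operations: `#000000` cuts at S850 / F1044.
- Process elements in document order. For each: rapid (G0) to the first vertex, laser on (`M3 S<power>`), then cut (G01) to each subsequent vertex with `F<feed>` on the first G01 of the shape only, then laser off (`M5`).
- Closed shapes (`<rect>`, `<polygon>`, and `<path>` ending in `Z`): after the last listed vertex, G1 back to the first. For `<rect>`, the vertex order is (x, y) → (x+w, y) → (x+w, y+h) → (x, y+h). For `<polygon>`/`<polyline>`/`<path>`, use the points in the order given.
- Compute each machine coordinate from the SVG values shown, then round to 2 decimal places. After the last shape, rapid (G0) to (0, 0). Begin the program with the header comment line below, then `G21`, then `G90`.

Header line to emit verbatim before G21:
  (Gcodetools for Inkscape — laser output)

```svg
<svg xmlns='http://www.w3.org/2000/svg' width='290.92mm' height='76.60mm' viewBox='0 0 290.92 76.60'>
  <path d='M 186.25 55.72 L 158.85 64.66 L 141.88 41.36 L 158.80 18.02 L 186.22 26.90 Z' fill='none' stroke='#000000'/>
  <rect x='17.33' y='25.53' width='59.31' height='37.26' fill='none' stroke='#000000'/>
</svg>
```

(Gcodetools for Inkscape — laser output)
G21
G90
G0 X186.25 Y20.88
M3 S850
G01 X158.85 Y11.94 F1044
G01 X141.88 Y35.24
G01 X158.80 Y58.58
G01 X186.22 Y49.70
G01 X186.25 Y20.88
M5
G0 X17.33 Y51.07
M3 S850
G01 X76.64 Y51.07 F1044
G01 X76.64 Y13.81
G01 X17.33 Y13.81
G01 X17.33 Y51.07
M5
G0 X0.00 Y0.00

Since the viewBox matches the mm dimensions, user units are millimetres directly. The only transform is the Y-flip y_m = 76.60 − y_svg.

Shape 1 is a regular polygon drawn with `<path>`. Its stroke #000000 means cut at S850, F1044. After flipping Y the toolpath is (186.25,20.88) → (158.85,11.94) → (141.88,35.24) → (158.80,58.58) → (186.22,49.70) → (186.25,20.88), returning to the start.

Shape 2 is a rectangle drawn with `<rect>`. Its stroke #000000 means cut at S850, F1044. After flipping Y the toolpath is (17.33,51.07) → (76.64,51.07) → (76.64,13.81) → (17.33,13.81) → (17.33,51.07), returning to the start.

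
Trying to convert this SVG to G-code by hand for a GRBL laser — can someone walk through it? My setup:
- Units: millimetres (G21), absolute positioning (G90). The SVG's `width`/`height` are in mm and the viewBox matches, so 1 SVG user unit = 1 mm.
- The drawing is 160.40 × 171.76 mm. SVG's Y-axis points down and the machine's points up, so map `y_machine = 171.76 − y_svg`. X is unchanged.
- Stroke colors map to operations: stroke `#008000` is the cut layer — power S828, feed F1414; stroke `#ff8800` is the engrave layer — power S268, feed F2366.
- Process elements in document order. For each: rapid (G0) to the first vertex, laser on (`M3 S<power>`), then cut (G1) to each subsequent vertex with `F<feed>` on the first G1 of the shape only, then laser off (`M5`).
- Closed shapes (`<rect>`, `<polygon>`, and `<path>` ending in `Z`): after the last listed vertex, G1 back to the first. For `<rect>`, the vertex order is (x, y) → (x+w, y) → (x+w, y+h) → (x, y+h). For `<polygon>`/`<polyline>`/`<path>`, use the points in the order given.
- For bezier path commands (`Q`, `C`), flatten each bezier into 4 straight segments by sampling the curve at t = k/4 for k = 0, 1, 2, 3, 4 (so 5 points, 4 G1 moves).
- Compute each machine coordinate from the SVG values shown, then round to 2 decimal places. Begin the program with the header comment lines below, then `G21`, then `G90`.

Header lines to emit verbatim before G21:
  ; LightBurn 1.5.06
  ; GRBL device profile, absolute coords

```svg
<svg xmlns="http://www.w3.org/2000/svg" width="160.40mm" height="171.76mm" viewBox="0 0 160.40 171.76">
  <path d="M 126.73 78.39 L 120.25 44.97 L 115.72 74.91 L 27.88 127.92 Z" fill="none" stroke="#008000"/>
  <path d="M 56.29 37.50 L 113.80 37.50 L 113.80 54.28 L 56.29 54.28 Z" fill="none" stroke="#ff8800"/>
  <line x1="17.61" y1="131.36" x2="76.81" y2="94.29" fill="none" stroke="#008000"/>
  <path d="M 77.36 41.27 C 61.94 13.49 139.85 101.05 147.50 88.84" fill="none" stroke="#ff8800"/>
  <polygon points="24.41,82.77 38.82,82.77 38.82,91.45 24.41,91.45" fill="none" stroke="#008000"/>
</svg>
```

; LightBurn 1.5.06
; GRBL device profile, absolute coords
G21
G90
G0 X126.73 Y93.37
M3 S828
G1 X120.25 Y126.79 F1414
G1 X115.72 Y96.85
G1 X27.88 Y43.84
G1 X126.73 Y93.37
M5
G0 X56.29 Y134.26
M3 S268
G1 X113.80 Y134.26 F2366
G1 X113.80 Y117.48
G1 X56.29 Y117.48
G1 X56.29 Y134.26
M5
G0 X17.61 Y40.40
M3 S828
G1 X76.81 Y77.47 F1414
M5
G0 X77.36 Y130.49
M3 S268
G1 X80.74 Y133.06 F2366
G1 X103.78 Y112.54
G1 X131.14 Y89.11
G1 X147.50 Y82.92
M5
G0 X24.41 Y88.99
M3 S828
G1 X38.82 Y88.99 F1414
G1 X38.82 Y80.31
G1 X24.41 Y80.31
G1 X24.41 Y88.99
M5

viewBox `0 0 160.40 171.76` with mm width/height → 1 unit = 1 mm. Flip: y_m = 171.76 − y_svg.

**Shape 1** — `<path>` closed polygon, stroke `#008000` → cut (S828, F1414). Machine vertices: (126.73,93.37) → (120.25,126.79) → (115.72,96.85) → (27.88,43.84) → (126.73,93.37). Closed: final G1 returns to the first vertex.

**Shape 2** — `<path>` rectangle, stroke `#ff8800` → engrave (S268, F2366). Machine vertices: (56.29,134.26) → (113.80,134.26) → (113.80,117.48) → (56.29,117.48) → (56.29,134.26). Closed: final G1 returns to the first vertex.

**Shape 3** — `<line>` line segment, stroke `#008000` → cut (S828, F1414). Machine vertices: (17.61,40.40) → (76.81,77.47). Open path.

**Shape 4** — `<path>` cubic bezier, stroke `#ff8800` → engrave (S268, F2366). Control points (SVG): P0=(77.36,41.27), P1=(61.94,13.49), P2=(139.85,101.05), P3=(147.50,88.84); sampled at t=k/4. Machine vertices: (77.36,130.49) → (80.74,133.06) → (103.78,112.54) → (131.14,89.11) → (147.50,82.92). Open path.

**Shape 5** — `<polygon>` rectangle, stroke `#008000` → cut (S828, F1414). Machine vertices: (24.41,88.99) → (38.82,88.99) → (38.82,80.31) → (24.41,80.31) → (24.41,88.99). Closed: final G1 returns to the first vertex.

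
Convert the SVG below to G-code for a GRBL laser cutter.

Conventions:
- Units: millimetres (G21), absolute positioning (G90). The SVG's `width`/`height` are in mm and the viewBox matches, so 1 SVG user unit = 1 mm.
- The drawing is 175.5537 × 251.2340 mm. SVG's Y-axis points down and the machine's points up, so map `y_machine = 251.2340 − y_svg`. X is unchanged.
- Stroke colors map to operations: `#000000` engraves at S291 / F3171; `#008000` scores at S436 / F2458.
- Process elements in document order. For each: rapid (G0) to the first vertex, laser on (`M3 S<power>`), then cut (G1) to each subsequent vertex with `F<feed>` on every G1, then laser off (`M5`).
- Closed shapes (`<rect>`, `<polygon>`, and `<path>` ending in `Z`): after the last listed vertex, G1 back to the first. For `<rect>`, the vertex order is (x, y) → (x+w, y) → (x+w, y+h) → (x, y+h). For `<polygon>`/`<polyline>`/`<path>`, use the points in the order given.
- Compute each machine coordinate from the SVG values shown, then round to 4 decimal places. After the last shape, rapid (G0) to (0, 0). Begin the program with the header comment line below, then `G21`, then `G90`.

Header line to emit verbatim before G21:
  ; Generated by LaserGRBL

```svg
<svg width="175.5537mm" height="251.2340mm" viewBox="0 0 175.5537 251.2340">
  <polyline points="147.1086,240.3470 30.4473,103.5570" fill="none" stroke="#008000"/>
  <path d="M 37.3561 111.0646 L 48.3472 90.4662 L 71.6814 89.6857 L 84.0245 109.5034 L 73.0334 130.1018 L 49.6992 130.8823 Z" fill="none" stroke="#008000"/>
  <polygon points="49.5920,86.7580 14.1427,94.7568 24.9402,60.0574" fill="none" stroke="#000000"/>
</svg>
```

; Generated by LaserGRBL
G21
G90
G0 X147.1086 Y10.8870
M3 S436
G1 X30.4473 Y147.6770 F2458
M5
G0 X37.3561 Y140.1694
M3 S436
G1 X48.3472 Y160.7678 F2458
G1 X71.6814 Y161.5483 F2458
G1 X84.0245 Y141.7306 F2458
G1 X73.0334 Y121.1322 F2458
G1 X49.6992 Y120.3517 F2458
G1 X37.3561 Y140.1694 F2458
M5
G0 X49.5920 Y164.4760
M3 S291
G1 X14.1427 Y156.4772 F3171
G1 X24.9402 Y191.1766 F3171
G1 X49.5920 Y164.4760 F3171
M5
G0 X0.0000 Y0.0000

viewBox `0 0 175.5537 251.2340` with mm width/height → 1 unit = 1 mm. Flip: y_m = 251.2340 − y_svg.

**Shape 1** — `<polyline>` line segment, stroke `#008000` → score (S436, F2458). Machine vertices: (147.1086,10.8870) → (30.4473,147.6770). Open path.

**Shape 2** — `<path>` regular polygon, stroke `#008000` → score (S436, F2458). Machine vertices: (37.3561,140.1694) → (48.3472,160.7678) → (71.6814,161.5483) → (84.0245,141.7306) → (73.0334,121.1322) → (49.6992,120.3517) → (37.3561,140.1694). Closed: final G1 returns to the first vertex.

**Shape 3** — `<polygon>` regular polygon, stroke `#000000` → engrave (S291, F3171). Machine vertices: (49.5920,164.4760) → (14.1427,156.4772) → (24.9402,191.1766) → (49.5920,164.4760). Closed: final G1 returns to the first vertex.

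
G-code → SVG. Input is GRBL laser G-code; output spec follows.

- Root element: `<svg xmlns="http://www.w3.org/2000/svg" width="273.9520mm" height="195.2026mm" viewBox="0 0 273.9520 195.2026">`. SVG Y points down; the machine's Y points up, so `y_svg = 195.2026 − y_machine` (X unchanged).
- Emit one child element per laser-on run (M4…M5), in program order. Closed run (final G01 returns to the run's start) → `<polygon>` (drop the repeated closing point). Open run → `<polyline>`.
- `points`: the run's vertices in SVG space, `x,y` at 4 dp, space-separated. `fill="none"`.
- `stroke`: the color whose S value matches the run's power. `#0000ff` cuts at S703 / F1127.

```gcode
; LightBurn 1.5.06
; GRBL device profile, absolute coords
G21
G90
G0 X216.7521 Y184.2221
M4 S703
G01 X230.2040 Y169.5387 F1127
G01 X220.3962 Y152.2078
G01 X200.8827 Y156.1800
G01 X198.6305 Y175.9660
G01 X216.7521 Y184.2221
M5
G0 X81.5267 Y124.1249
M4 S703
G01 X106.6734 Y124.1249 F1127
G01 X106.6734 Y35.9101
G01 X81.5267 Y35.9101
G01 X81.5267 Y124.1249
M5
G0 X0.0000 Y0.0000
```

Each laser-on run becomes one SVG element. Flip Y back into SVG space with y_svg = 195.2026 − y_machine. Every run uses S703, so all elements get stroke `#0000ff` (cut).

Run 1: The run returns to its start, so emit a `<polygon>` with points (Y-flipped): 216.7521,10.9805 230.2040,25.6639 220.3962,42.9948 200.8827,39.0226 198.6305,19.2366.

Run 2: The run returns to its start, so emit a `<polygon>` with points (Y-flipped): 81.5267,71.0777 106.6734,71.0777 106.6734,159.2925 81.5267,159.2925.

<svg xmlns="http://www.w3.org/2000/svg" width="273.9520mm" height="195.2026mm" viewBox="0 0 273.9520 195.2026">
  <polygon points="216.7521,10.9805 230.2040,25.6639 220.3962,42.9948 200.8827,39.0226 198.6305,19.2366" fill="none" stroke="#0000ff"/>
  <polygon points="81.5267,71.0777 106.6734,71.0777 106.6734,159.2925 81.5267,159.2925" fill="none" stroke="#0000ff"/>
</svg>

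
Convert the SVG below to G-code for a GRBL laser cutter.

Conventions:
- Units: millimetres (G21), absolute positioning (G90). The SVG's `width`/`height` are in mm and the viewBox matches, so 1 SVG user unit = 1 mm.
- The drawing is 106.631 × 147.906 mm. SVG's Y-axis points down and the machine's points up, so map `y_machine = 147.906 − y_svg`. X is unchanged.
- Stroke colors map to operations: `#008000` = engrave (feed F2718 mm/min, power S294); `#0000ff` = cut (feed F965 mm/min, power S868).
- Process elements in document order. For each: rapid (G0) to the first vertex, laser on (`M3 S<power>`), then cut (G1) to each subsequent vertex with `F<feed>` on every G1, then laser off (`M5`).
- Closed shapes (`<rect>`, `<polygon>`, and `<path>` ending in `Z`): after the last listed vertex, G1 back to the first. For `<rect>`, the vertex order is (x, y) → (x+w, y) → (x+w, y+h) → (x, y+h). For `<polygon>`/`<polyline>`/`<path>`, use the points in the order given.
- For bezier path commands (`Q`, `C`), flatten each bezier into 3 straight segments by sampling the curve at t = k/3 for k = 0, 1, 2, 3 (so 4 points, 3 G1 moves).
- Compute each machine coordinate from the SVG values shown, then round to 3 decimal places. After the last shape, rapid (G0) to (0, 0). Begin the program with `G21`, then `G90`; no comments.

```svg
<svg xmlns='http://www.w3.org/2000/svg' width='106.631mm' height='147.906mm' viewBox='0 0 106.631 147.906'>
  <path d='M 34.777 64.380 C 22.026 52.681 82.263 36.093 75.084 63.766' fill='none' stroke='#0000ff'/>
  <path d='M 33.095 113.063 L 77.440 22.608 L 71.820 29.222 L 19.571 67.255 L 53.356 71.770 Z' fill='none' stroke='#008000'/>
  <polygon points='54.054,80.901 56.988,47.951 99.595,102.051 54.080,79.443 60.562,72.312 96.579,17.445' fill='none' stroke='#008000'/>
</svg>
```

1 u = 1 mm; y_m = 147.906 − y.

[1] `<path>` cubic bezier, #0000ff→cut S868 F965: (34.777,83.526) → (41.155,95.034) → (64.991,98.880) → (75.084,84.140)

[2] `<path>` closed polygon, #008000→engrave S294 F2718: (33.095,34.843) → (77.440,125.298) → (71.820,118.684) → (19.571,80.651) → (53.356,76.136) → (33.095,34.843) (closed)

[3] `<polygon>` closed polygon, #008000→engrave S294 F2718: (54.054,67.005) → (56.988,99.955) → (99.595,45.855) → (54.080,68.463) → (60.562,75.594) → (96.579,130.461) → (54.054,67.005) (closed)

G21
G90
G0 X34.777 Y83.526
M3 S868
G1 X41.155 Y95.034 F965
G1 X64.991 Y98.880 F965
G1 X75.084 Y84.140 F965
M5
G0 X33.095 Y34.843
M3 S294
G1 X77.440 Y125.298 F2718
G1 X71.820 Y118.684 F2718
G1 X19.571 Y80.651 F2718
G1 X53.356 Y76.136 F2718
G1 X33.095 Y34.843 F2718
M5
G0 X54.054 Y67.005
M3 S294
G1 X56.988 Y99.955 F2718
G1 X99.595 Y45.855 F2718
G1 X54.080 Y68.463 F2718
G1 X60.562 Y75.594 F2718
G1 X96.579 Y130.461 F2718
G1 X54.054 Y67.005 F2718
M5
G0 X0.000 Y0.000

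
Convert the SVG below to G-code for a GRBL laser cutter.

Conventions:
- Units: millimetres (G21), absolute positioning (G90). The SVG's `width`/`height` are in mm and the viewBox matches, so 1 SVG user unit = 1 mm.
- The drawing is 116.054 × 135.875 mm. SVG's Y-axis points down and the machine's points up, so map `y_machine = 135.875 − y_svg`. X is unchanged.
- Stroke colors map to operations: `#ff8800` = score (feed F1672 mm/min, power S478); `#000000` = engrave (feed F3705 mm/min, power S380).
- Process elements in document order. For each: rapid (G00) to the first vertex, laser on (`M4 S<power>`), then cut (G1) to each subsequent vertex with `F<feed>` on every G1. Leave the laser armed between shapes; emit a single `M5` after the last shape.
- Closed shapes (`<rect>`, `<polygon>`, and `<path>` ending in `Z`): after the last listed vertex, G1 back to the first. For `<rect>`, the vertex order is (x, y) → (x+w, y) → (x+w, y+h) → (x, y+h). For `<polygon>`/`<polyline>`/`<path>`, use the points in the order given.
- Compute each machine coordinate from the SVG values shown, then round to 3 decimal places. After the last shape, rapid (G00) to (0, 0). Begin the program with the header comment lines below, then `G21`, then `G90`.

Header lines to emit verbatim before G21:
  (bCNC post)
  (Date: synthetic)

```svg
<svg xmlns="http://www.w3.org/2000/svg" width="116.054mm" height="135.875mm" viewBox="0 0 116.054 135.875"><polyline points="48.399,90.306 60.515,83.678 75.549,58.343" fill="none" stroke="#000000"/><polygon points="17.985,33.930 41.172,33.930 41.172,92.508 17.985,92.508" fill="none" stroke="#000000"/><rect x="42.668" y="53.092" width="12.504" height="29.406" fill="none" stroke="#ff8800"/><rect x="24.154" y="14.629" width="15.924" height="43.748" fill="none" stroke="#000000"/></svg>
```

1 u = 1 mm; y_m = 135.875 − y.

[1] `<polyline>` open polyline, #000000→engrave S380 F3705: (48.399,45.569) → (60.515,52.197) → (75.549,77.532)

[2] `<polygon>` rectangle, #000000→engrave S380 F3705: (17.985,101.945) → (41.172,101.945) → (41.172,43.367) → (17.985,43.367) → (17.985,101.945) (closed)

[3] `<rect>` rectangle, #ff8800→score S478 F1672: (42.668,82.783) → (55.172,82.783) → (55.172,53.377) → (42.668,53.377) → (42.668,82.783) (closed)

[4] `<rect>` rectangle, #000000→engrave S380 F3705: (24.154,121.246) → (40.078,121.246) → (40.078,77.498) → (24.154,77.498) → (24.154,121.246) (closed)

(bCNC post)
(Date: synthetic)
G21
G90
G00 X48.399 Y45.569
M4 S380
G1 X60.515 Y52.197 F3705
G1 X75.549 Y77.532 F3705
G00 X17.985 Y101.945
M4 S380
G1 X41.172 Y101.945 F3705
G1 X41.172 Y43.367 F3705
G1 X17.985 Y43.367 F3705
G1 X17.985 Y101.945 F3705
G00 X42.668 Y82.783
M4 S478
G1 X55.172 Y82.783 F1672
G1 X55.172 Y53.377 F1672
G1 X42.668 Y53.377 F1672
G1 X42.668 Y82.783 F1672
G00 X24.154 Y121.246
M4 S380
G1 X40.078 Y121.246 F3705
G1 X40.078 Y77.498 F3705
G1 X24.154 Y77.498 F3705
G1 X24.154 Y121.246 F3705
M5
G00 X0.000 Y0.000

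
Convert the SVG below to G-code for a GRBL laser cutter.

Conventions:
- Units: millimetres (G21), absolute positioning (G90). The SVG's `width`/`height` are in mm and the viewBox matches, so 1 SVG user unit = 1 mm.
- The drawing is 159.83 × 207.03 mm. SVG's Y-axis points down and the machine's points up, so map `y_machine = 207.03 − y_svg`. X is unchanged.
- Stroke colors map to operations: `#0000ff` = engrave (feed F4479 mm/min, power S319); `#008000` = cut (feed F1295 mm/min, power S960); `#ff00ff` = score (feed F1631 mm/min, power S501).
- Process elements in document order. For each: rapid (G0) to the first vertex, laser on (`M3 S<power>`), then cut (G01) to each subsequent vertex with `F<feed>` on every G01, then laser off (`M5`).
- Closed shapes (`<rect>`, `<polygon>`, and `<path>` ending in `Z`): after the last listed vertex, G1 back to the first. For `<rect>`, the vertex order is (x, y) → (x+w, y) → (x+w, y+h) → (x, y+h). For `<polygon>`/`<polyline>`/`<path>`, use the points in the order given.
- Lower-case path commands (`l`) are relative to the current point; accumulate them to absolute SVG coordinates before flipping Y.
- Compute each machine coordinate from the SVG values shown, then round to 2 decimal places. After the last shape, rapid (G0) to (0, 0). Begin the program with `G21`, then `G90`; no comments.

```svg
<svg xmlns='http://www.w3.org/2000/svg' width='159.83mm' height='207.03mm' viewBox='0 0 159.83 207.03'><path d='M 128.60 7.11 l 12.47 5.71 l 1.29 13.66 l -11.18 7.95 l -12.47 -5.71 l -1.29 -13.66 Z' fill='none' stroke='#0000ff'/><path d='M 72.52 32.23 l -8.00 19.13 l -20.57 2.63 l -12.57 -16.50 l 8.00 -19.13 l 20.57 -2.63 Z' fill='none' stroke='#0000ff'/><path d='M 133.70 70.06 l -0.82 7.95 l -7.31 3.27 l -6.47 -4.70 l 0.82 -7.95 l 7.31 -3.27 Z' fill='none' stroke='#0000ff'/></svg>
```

G21
G90
G0 X128.60 Y199.92
M3 S319
G01 X141.07 Y194.21 F4479
G01 X142.36 Y180.55 F4479
G01 X131.18 Y172.60 F4479
G01 X118.71 Y178.31 F4479
G01 X117.42 Y191.97 F4479
G01 X128.60 Y199.92 F4479
M5
G0 X72.52 Y174.80
M3 S319
G01 X64.52 Y155.67 F4479
G01 X43.95 Y153.04 F4479
G01 X31.38 Y169.54 F4479
G01 X39.38 Y188.67 F4479
G01 X59.95 Y191.30 F4479
G01 X72.52 Y174.80 F4479
M5
G0 X133.70 Y136.97
M3 S319
G01 X132.88 Y129.02 F4479
G01 X125.57 Y125.75 F4479
G01 X119.10 Y130.45 F4479
G01 X119.92 Y138.40 F4479
G01 X127.23 Y141.67 F4479
G01 X133.70 Y136.97 F4479
M5
G0 X0.00 Y0.00

viewBox `0 0 159.83 207.03` with mm width/height → 1 unit = 1 mm. Flip: y_m = 207.03 − y_svg.

**Shape 1** — `<path>` regular polygon, stroke `#0000ff` → engrave (S319, F4479). Machine vertices: (128.60,199.92) → (141.07,194.21) → (142.36,180.55) → (131.18,172.60) → (118.71,178.31) → (117.42,191.97) → (128.60,199.92). Closed: final G1 returns to the first vertex.

**Shape 2** — `<path>` regular polygon, stroke `#0000ff` → engrave (S319, F4479). Machine vertices: (72.52,174.80) → (64.52,155.67) → (43.95,153.04) → (31.38,169.54) → (39.38,188.67) → (59.95,191.30) → (72.52,174.80). Closed: final G1 returns to the first vertex.

**Shape 3** — `<path>` regular polygon, stroke `#0000ff` → engrave (S319, F4479). Machine vertices: (133.70,136.97) → (132.88,129.02) → (125.57,125.75) → (119.10,130.45) → (119.92,138.40) → (127.23,141.67) → (133.70,136.97). Closed: final G1 returns to the first vertex.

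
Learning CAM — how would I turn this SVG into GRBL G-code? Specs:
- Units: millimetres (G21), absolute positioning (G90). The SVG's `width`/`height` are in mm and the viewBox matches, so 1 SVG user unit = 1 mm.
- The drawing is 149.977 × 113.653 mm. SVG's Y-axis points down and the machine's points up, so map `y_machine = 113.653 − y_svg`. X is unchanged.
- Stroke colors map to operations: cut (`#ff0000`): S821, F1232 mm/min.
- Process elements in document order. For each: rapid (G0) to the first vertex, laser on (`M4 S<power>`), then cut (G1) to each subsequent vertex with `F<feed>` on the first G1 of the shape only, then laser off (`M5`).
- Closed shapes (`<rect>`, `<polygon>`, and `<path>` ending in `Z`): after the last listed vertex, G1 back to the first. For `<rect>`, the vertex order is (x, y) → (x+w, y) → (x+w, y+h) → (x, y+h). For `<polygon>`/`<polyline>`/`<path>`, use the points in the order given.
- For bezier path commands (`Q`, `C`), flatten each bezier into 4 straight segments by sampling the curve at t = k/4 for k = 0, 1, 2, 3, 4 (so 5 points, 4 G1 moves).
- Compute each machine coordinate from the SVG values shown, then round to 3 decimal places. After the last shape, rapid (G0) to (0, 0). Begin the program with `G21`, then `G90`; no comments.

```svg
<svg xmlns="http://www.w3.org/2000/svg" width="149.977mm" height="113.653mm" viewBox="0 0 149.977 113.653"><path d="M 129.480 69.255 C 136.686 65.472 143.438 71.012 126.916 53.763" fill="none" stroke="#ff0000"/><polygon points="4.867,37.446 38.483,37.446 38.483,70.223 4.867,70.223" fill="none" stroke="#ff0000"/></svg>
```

Since the viewBox matches the mm dimensions, user units are millimetres directly. The only transform is the Y-flip y_m = 113.653 − y_svg.

Shape 1 is a cubic bezier drawn with `<path>`. Its stroke #ff0000 means cut at S821, F1232. After flipping Y the toolpath is (129.480,44.398) → (134.443,45.989) → (137.096,47.094) → (135.300,50.724) → (126.916,59.890).

Shape 2 is a rectangle drawn with `<polygon>`. Its stroke #ff0000 means cut at S821, F1232. After flipping Y the toolpath is (4.867,76.207) → (38.483,76.207) → (38.483,43.430) → (4.867,43.430) → (4.867,76.207), returning to the start.

G21
G90
G0 X129.480 Y44.398
M4 S821
G1 X134.443 Y45.989 F1232
G1 X137.096 Y47.094
G1 X135.300 Y50.724
G1 X126.916 Y59.890
M5
G0 X4.867 Y76.207
M4 S821
G1 X38.483 Y76.207 F1232
G1 X38.483 Y43.430
G1 X4.867 Y43.430
G1 X4.867 Y76.207
M5
G0 X0.000 Y0.000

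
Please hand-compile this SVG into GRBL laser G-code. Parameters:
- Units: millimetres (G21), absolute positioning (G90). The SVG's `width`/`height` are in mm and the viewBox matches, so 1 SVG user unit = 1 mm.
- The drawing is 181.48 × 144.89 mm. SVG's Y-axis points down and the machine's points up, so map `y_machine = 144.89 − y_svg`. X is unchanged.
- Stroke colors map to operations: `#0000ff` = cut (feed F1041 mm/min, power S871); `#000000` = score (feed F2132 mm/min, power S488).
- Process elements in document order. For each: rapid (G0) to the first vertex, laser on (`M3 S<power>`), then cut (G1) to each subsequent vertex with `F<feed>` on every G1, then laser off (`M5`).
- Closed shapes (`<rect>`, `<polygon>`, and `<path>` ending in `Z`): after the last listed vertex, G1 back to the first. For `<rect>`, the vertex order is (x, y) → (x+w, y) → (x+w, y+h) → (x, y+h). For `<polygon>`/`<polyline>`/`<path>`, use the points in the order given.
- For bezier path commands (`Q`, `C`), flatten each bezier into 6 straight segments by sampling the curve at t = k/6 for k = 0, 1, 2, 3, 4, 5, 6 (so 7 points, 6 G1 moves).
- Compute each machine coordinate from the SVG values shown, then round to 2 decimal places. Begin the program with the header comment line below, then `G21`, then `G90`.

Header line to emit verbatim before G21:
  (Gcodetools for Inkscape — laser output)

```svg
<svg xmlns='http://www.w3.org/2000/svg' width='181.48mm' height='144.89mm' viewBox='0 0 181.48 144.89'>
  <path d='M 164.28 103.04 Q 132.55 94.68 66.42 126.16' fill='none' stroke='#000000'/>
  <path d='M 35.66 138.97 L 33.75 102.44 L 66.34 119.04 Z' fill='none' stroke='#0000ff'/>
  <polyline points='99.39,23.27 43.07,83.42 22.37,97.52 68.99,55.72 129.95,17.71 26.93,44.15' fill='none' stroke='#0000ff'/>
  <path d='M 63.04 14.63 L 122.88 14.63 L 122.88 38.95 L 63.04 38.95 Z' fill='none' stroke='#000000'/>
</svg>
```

(Gcodetools for Inkscape — laser output)
G21
G90
G0 X164.28 Y41.85
M3 S488
G1 X152.75 Y43.53 F2132
G1 X139.30 Y43.00 F2132
G1 X123.95 Y40.25 F2132
G1 X106.68 Y35.29 F2132
G1 X87.51 Y28.12 F2132
G1 X66.42 Y18.73 F2132
M5
G0 X35.66 Y5.92
M3 S871
G1 X33.75 Y42.45 F1041
G1 X66.34 Y25.85 F1041
G1 X35.66 Y5.92 F1041
M5
G0 X99.39 Y121.62
M3 S871
G1 X43.07 Y61.47 F1041
G1 X22.37 Y47.37 F1041
G1 X68.99 Y89.17 F1041
G1 X129.95 Y127.18 F1041
G1 X26.93 Y100.74 F1041
M5
G0 X63.04 Y130.26
M3 S488
G1 X122.88 Y130.26 F2132
G1 X122.88 Y105.94 F2132
G1 X63.04 Y105.94 F2132
G1 X63.04 Y130.26 F2132
M5

1 u = 1 mm; y_m = 144.89 − y.

[1] `<path>` quadratic bezier, #000000→score S488 F2132: (164.28,41.85) → (152.75,43.53) → (139.30,43.00) → (123.95,40.25) → (106.68,35.29) → (87.51,28.12) → (66.42,18.73)

[2] `<path>` regular polygon, #0000ff→cut S871 F1041: (35.66,5.92) → (33.75,42.45) → (66.34,25.85) → (35.66,5.92) (closed)

[3] `<polyline>` open polyline, #0000ff→cut S871 F1041: (99.39,121.62) → (43.07,61.47) → (22.37,47.37) → (68.99,89.17) → (129.95,127.18) → (26.93,100.74)

[4] `<path>` rectangle, #000000→score S488 F2132: (63.04,130.26) → (122.88,130.26) → (122.88,105.94) → (63.04,105.94) → (63.04,130.26) (closed)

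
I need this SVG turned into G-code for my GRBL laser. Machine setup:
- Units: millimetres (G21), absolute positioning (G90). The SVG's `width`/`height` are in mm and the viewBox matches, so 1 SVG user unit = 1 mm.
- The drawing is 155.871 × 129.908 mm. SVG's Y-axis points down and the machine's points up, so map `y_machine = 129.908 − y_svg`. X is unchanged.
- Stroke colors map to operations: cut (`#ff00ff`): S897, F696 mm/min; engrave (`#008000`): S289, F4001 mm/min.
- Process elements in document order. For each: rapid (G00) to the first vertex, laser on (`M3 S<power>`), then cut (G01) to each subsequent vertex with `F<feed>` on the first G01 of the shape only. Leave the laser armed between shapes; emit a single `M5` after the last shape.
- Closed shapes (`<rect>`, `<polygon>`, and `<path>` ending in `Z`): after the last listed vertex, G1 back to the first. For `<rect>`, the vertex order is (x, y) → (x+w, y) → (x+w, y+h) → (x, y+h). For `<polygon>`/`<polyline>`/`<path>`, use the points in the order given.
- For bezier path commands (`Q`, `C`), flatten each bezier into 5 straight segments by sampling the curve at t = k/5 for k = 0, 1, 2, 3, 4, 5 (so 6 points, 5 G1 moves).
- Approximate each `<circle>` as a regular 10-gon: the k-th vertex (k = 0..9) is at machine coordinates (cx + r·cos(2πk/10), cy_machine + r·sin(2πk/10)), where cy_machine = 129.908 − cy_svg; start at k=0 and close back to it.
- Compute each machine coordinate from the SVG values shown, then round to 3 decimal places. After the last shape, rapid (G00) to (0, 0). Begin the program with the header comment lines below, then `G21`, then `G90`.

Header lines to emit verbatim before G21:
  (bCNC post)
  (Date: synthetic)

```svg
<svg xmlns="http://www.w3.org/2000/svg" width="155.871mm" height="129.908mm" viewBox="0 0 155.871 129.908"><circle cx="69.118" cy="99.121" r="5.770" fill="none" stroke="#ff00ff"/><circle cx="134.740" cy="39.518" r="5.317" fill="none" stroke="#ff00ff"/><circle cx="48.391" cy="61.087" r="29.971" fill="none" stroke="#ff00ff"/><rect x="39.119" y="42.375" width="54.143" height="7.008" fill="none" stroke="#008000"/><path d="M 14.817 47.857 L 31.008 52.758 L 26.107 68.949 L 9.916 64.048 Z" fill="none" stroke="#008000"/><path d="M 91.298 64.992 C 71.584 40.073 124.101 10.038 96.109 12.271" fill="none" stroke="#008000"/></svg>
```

Since the viewBox matches the mm dimensions, user units are millimetres directly. The only transform is the Y-flip y_m = 129.908 − y_svg.

Shape 1 is a circle drawn with `<circle>`. Its stroke #ff00ff means cut at S897, F696. After flipping Y the toolpath is (74.888,30.787) → (73.786,34.179) → (70.901,36.275) → (67.335,36.275) → (64.450,34.179) → (63.348,30.787) → (64.450,27.395) → (67.335,25.299) → (70.901,25.299) → (73.786,27.395) → (74.888,30.787), returning to the start.

Shape 2 is a circle drawn with `<circle>`. Its stroke #ff00ff means cut at S897, F696. After flipping Y the toolpath is (140.057,90.390) → (139.042,93.515) → (136.383,95.447) → (133.097,95.447) → (130.438,93.515) → (129.423,90.390) → (130.438,87.265) → (133.097,85.333) → (136.383,85.333) → (139.042,87.265) → (140.057,90.390), returning to the start.

Shape 3 is a circle drawn with `<circle>`. Its stroke #ff00ff means cut at S897, F696. After flipping Y the toolpath is (78.362,68.821) → (72.638,86.438) → (57.653,97.325) → (39.129,97.325) → (24.144,86.438) → (18.420,68.821) → (24.144,51.204) → (39.129,40.317) → (57.653,40.317) → (72.638,51.204) → (78.362,68.821), returning to the start.

Shape 4 is a rectangle drawn with `<rect>`. Its stroke #008000 means engrave at S289, F4001. After flipping Y the toolpath is (39.119,87.533) → (93.262,87.533) → (93.262,80.525) → (39.119,80.525) → (39.119,87.533), returning to the start.

Shape 5 is a regular polygon drawn with `<path>`. Its stroke #008000 means engrave at S289, F4001. After flipping Y the toolpath is (14.817,82.051) → (31.008,77.150) → (26.107,60.959) → (9.916,65.860) → (14.817,82.051), returning to the start.

Shape 6 is a cubic bezier drawn with `<path>`. Its stroke #008000 means engrave at S289, F4001. After flipping Y the toolpath is (91.298,64.916) → (86.915,80.182) → (92.537,94.882) → (100.830,107.221) → (104.465,115.404) → (96.109,117.637).

(bCNC post)
(Date: synthetic)
G21
G90
G00 X74.888 Y30.787
M3 S897
G01 X73.786 Y34.179 F696
G01 X70.901 Y36.275
G01 X67.335 Y36.275
G01 X64.450 Y34.179
G01 X63.348 Y30.787
G01 X64.450 Y27.395
G01 X67.335 Y25.299
G01 X70.901 Y25.299
G01 X73.786 Y27.395
G01 X74.888 Y30.787
G00 X140.057 Y90.390
M3 S897
G01 X139.042 Y93.515 F696
G01 X136.383 Y95.447
G01 X133.097 Y95.447
G01 X130.438 Y93.515
G01 X129.423 Y90.390
G01 X130.438 Y87.265
G01 X133.097 Y85.333
G01 X136.383 Y85.333
G01 X139.042 Y87.265
G01 X140.057 Y90.390
G00 X78.362 Y68.821
M3 S897
G01 X72.638 Y86.438 F696
G01 X57.653 Y97.325
G01 X39.129 Y97.325
G01 X24.144 Y86.438
G01 X18.420 Y68.821
G01 X24.144 Y51.204
G01 X39.129 Y40.317
G01 X57.653 Y40.317
G01 X72.638 Y51.204
G01 X78.362 Y68.821
G00 X39.119 Y87.533
M3 S289
G01 X93.262 Y87.533 F4001
G01 X93.262 Y80.525
G01 X39.119 Y80.525
G01 X39.119 Y87.533
G00 X14.817 Y82.051
M3 S289
G01 X31.008 Y77.150 F4001
G01 X26.107 Y60.959
G01 X9.916 Y65.860
G01 X14.817 Y82.051
G00 X91.298 Y64.916
M3 S289
G01 X86.915 Y80.182 F4001
G01 X92.537 Y94.882
G01 X100.830 Y107.221
G01 X104.465 Y115.404
G01 X96.109 Y117.637
M5
G00 X0.000 Y0.000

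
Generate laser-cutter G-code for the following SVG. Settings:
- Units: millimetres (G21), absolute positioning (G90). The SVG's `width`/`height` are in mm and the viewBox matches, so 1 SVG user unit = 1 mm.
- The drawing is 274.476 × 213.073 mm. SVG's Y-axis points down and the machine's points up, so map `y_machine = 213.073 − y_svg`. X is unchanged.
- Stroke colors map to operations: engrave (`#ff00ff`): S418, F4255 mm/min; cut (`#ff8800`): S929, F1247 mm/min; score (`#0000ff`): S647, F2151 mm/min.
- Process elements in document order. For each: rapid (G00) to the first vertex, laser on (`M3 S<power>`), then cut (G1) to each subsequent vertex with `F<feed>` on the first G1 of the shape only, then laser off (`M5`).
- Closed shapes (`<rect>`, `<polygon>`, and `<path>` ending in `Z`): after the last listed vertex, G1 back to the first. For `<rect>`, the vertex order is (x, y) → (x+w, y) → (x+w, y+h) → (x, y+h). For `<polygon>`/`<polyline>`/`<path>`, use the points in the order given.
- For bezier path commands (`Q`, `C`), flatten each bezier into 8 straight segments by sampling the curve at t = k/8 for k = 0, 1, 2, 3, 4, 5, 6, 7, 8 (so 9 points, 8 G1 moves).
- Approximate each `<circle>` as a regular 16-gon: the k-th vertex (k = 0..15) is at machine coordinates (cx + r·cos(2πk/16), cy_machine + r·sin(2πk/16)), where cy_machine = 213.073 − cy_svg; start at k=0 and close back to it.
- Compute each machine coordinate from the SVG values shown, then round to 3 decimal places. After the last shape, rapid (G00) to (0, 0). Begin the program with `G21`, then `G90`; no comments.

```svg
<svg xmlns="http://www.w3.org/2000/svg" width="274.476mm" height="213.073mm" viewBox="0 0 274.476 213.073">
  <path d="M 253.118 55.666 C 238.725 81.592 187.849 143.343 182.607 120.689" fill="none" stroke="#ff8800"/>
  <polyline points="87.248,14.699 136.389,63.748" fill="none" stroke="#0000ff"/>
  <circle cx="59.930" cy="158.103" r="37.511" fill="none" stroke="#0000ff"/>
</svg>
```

G21
G90
G00 X253.118 Y157.407
M3 S929
G1 X246.171 Y146.240 F1247
G1 X236.766 Y133.124
G1 X225.865 Y119.467
G1 X214.431 Y106.678
G1 X203.426 Y96.166
G1 X193.812 Y89.341
G1 X186.551 Y87.610
G1 X182.607 Y92.384
M5
G00 X87.248 Y198.374
M3 S647
G1 X136.389 Y149.325 F2151
M5
G00 X97.441 Y54.970
M3 S647
G1 X94.586 Y69.325 F2151
G1 X86.454 Y81.494
G1 X74.285 Y89.626
G1 X59.930 Y92.481
G1 X45.575 Y89.626
G1 X33.406 Y81.494
G1 X25.274 Y69.325
G1 X22.419 Y54.970
G1 X25.274 Y40.615
G1 X33.406 Y28.446
G1 X45.575 Y20.314
G1 X59.930 Y17.459
G1 X74.285 Y20.314
G1 X86.454 Y28.446
G1 X94.586 Y40.615
G1 X97.441 Y54.970
M5
G00 X0.000 Y0.000

Since the viewBox matches the mm dimensions, user units are millimetres directly. The only transform is the Y-flip y_m = 213.073 − y_svg.

Shape 1 is a cubic bezier drawn with `<path>`. Its stroke #ff8800 means cut at S929, F1247. After flipping Y the toolpath is (253.118,157.407) → (246.171,146.240) → (236.766,133.124) → (225.865,119.467) → (214.431,106.678) → (203.426,96.166) → (193.812,89.341) → (186.551,87.610) → (182.607,92.384).

Shape 2 is a line segment drawn with `<polyline>`. Its stroke #0000ff means score at S647, F2151. After flipping Y the toolpath is (87.248,198.374) → (136.389,149.325).

Shape 3 is a circle drawn with `<circle>`. Its stroke #0000ff means score at S647, F2151. After flipping Y the toolpath is (97.441,54.970) → (94.586,69.325) → (86.454,81.494) → (74.285,89.626) → (59.930,92.481) → (45.575,89.626) → (33.406,81.494) → (25.274,69.325) → (22.419,54.970) → (25.274,40.615) → (33.406,28.446) → (45.575,20.314) → (59.930,17.459) → (74.285,20.314) → (86.454,28.446) → (94.586,40.615) → (97.441,54.970), returning to the start.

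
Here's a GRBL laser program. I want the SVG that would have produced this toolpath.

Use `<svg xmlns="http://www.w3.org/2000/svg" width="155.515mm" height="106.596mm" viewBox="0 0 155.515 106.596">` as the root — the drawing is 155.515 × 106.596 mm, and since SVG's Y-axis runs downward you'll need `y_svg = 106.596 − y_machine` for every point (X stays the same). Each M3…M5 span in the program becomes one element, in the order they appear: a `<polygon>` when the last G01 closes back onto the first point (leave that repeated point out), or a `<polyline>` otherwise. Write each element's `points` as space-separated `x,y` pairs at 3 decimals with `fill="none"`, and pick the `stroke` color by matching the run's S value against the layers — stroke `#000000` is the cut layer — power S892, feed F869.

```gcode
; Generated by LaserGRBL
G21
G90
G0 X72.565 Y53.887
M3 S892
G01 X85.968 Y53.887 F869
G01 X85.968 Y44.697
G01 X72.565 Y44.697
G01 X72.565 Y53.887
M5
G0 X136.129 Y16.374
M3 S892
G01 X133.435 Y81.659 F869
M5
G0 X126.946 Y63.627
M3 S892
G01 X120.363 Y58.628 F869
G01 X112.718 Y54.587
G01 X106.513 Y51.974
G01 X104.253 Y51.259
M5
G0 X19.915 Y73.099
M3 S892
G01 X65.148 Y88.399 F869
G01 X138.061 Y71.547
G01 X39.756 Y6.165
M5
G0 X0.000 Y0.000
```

<svg xmlns="http://www.w3.org/2000/svg" width="155.515mm" height="106.596mm" viewBox="0 0 155.515 106.596">
  <polygon points="72.565,52.709 85.968,52.709 85.968,61.899 72.565,61.899" fill="none" stroke="#000000"/>
  <polyline points="136.129,90.222 133.435,24.937" fill="none" stroke="#000000"/>
  <polyline points="126.946,42.969 120.363,47.968 112.718,52.009 106.513,54.622 104.253,55.337" fill="none" stroke="#000000"/>
  <polyline points="19.915,33.497 65.148,18.197 138.061,35.049 39.756,100.431" fill="none" stroke="#000000"/>
</svg>

y_svg = 106.596 − y_m. Every run uses S892, so all elements get stroke `#000000` (cut).

[1] closed run; points: 72.565,52.709 85.968,52.709 85.968,61.899 72.565,61.899

[2] open run; points: 136.129,90.222 133.435,24.937

[3] open run; points: 126.946,42.969 120.363,47.968 112.718,52.009 106.513,54.622 104.253,55.337

[4] open run; points: 19.915,33.497 65.148,18.197 138.061,35.049 39.756,100.431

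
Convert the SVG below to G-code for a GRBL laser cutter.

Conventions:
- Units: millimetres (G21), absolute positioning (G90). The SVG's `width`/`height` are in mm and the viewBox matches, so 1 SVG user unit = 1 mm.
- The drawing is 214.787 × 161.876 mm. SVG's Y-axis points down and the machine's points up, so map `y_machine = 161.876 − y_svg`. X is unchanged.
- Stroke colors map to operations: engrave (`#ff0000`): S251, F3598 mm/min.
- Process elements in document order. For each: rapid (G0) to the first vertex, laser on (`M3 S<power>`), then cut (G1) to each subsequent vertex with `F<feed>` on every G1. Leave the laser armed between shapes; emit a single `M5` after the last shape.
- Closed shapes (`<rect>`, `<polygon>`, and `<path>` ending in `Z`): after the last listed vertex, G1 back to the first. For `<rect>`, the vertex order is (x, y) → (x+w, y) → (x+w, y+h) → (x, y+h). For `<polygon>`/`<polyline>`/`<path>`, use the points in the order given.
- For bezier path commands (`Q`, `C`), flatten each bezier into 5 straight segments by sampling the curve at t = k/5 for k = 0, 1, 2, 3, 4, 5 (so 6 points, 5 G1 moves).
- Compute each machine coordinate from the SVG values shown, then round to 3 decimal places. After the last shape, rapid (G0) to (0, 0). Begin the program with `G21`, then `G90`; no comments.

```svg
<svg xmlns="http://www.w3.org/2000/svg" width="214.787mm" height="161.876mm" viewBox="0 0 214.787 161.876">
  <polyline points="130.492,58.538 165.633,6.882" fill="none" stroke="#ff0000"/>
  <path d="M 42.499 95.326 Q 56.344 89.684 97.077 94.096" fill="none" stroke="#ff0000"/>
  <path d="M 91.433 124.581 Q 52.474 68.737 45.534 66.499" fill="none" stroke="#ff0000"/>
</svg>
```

G21
G90
G0 X130.492 Y103.338
M3 S251
G1 X165.633 Y154.994 F3598
G0 X42.499 Y66.550
M3 S251
G1 X49.113 Y68.405 F3598
G1 X57.877 Y69.455 F3598
G1 X68.793 Y69.701 F3598
G1 X81.859 Y69.143 F3598
G1 X97.077 Y67.780 F3598
G0 X91.433 Y37.295
M3 S251
G1 X77.130 Y57.488 F3598
G1 X65.389 Y73.393 F3598
G1 X56.209 Y85.010 F3598
G1 X49.591 Y92.338 F3598
G1 X45.534 Y95.377 F3598
M5
G0 X0.000 Y0.000

1 u = 1 mm; y_m = 161.876 − y.

[1] `<polyline>` line segment, #ff0000→engrave S251 F3598: (130.492,103.338) → (165.633,154.994)

[2] `<path>` quadratic bezier, #ff0000→engrave S251 F3598: (42.499,66.550) → (49.113,68.405) → (57.877,69.455) → (68.793,69.701) → (81.859,69.143) → (97.077,67.780)

[3] `<path>` quadratic bezier, #ff0000→engrave S251 F3598: (91.433,37.295) → (77.130,57.488) → (65.389,73.393) → (56.209,85.010) → (49.591,92.338) → (45.534,95.377)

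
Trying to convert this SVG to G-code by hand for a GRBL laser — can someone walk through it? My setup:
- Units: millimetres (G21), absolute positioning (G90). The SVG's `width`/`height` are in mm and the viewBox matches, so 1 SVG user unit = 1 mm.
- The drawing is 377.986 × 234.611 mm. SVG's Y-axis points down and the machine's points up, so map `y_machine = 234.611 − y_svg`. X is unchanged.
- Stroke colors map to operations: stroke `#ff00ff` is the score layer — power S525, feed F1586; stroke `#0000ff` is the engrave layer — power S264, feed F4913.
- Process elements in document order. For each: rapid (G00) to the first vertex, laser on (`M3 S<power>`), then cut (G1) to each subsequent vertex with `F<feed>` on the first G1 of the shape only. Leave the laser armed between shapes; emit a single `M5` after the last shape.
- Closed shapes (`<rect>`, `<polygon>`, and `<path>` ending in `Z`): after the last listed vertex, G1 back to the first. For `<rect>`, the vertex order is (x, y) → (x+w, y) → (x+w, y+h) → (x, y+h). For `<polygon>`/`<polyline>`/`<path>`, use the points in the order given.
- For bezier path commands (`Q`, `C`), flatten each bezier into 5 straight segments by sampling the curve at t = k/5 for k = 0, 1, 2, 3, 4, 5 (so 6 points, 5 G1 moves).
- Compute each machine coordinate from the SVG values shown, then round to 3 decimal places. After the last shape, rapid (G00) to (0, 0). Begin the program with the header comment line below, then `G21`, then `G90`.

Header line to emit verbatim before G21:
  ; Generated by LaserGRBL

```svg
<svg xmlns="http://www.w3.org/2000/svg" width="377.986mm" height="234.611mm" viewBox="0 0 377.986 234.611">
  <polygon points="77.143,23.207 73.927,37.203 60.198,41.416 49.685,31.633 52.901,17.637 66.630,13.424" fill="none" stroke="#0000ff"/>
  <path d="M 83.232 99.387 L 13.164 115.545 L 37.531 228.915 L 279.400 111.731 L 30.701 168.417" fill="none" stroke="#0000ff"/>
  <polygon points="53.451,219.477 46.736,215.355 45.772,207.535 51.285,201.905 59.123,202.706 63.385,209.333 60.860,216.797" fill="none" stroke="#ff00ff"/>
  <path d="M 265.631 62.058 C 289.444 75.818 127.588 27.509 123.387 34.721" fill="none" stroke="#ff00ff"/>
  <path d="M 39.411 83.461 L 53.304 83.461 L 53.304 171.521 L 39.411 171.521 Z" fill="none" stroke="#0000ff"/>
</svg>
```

; Generated by LaserGRBL
G21
G90
G00 X77.143 Y211.404
M3 S264
G1 X73.927 Y197.408 F4913
G1 X60.198 Y193.195
G1 X49.685 Y202.978
G1 X52.901 Y216.974
G1 X66.630 Y221.187
G1 X77.143 Y211.404
G00 X83.232 Y135.224
M3 S264
G1 X13.164 Y119.066 F4913
G1 X37.531 Y5.696
G1 X279.400 Y122.880
G1 X30.701 Y66.194
G00 X53.451 Y15.134
M3 S525
G1 X46.736 Y19.256 F1586
G1 X45.772 Y27.076
G1 X51.285 Y32.706
G1 X59.123 Y31.905
G1 X63.385 Y25.278
G1 X60.860 Y17.814
G1 X53.451 Y15.134
G00 X265.631 Y172.553
M3 S525
G1 X260.385 Y170.805 F1586
G1 X227.058 Y178.308
G1 X182.130 Y189.420
G1 X142.080 Y198.495
G1 X123.387 Y199.890
G00 X39.411 Y151.150
M3 S264
G1 X53.304 Y151.150 F4913
G1 X53.304 Y63.090
G1 X39.411 Y63.090
G1 X39.411 Y151.150
M5
G00 X0.000 Y0.000

1 u = 1 mm; y_m = 234.611 − y.

[1] `<polygon>` regular polygon, #0000ff→engrave S264 F4913: (77.143,211.404) → (73.927,197.408) → (60.198,193.195) → (49.685,202.978) → (52.901,216.974) → (66.630,221.187) → (77.143,211.404) (closed)

[2] `<path>` open polyline, #0000ff→engrave S264 F4913: (83.232,135.224) → (13.164,119.066) → (37.531,5.696) → (279.400,122.880) → (30.701,66.194)

[3] `<polygon>` regular polygon, #ff00ff→score S525 F1586: (53.451,15.134) → (46.736,19.256) → (45.772,27.076) → (51.285,32.706) → (59.123,31.905) → (63.385,25.278) → (60.860,17.814) → (53.451,15.134) (closed)

[4] `<path>` cubic bezier, #ff00ff→score S525 F1586: (265.631,172.553) → (260.385,170.805) → (227.058,178.308) → (182.130,189.420) → (142.080,198.495) → (123.387,199.890)

[5] `<path>` rectangle, #0000ff→engrave S264 F4913: (39.411,151.150) → (53.304,151.150) → (53.304,63.090) → (39.411,63.090) → (39.411,151.150) (closed)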